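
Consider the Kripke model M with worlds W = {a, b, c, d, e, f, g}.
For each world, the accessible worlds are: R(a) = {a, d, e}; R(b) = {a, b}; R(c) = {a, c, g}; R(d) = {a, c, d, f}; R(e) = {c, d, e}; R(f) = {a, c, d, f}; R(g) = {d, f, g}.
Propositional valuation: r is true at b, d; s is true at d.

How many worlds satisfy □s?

0

Let φ = □s. Evaluate φ at each world:
  a (successors {a, d, e}): φ is false.
  b (successors {a, b}): φ is false.
  c (successors {a, c, g}): φ is false.
  d (successors {a, c, d, f}): φ is false.
  e (successors {c, d, e}): φ is false.
  f (successors {a, c, d, f}): φ is false.
  g (successors {d, f, g}): φ is false.
For instance, at e:
  At e: □s requires s at every successor {c, d, e}.
    s fails at c, so □s is false at e.
Satisfying worlds: none.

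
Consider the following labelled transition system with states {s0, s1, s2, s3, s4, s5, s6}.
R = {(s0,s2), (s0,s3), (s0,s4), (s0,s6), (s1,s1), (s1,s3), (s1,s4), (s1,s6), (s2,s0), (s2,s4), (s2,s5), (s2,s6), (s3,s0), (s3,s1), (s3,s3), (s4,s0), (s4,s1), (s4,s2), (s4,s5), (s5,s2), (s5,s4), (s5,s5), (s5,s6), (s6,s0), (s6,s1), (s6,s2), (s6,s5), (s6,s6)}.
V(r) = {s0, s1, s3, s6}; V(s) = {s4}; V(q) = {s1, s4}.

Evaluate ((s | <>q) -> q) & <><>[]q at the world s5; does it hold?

No

At s5: (s | <>q) -> q is false, <><>[]q is false, so ((s | <>q) -> q) & <><>[]q is false.
  At s5: s | <>q is true, q is false, so (s | <>q) -> q is false.
    At s5: s is false, <>q is true, so s | <>q is true.
      At s5: <>q requires q at some successor in {s2, s4, s5, s6}.
        q holds at s4, so <>q is true at s5.
  At s5: <><>[]q requires <>[]q at some successor in {s2, s4, s5, s6}.
    At s2: <>[]q is false.
    At s4: <>[]q is false.
    At s5: <>[]q is false.
    At s6: <>[]q is false.
  So <><>[]q is false at s5.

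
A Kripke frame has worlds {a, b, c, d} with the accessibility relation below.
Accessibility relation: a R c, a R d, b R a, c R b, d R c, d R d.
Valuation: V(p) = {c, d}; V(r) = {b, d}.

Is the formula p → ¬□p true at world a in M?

Yes

At a: p is false, ¬□p is false, so p → ¬□p is true.
  At a: □p is true, so ¬□p is false.
    At a: □p requires p at every successor {c, d}.
      At c: p is true.
      At d: p is true.
    So □p is true at a.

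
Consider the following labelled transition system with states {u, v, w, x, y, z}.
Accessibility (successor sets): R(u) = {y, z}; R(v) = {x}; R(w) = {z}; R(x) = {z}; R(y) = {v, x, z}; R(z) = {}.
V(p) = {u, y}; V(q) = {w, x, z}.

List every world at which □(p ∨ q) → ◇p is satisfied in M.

u, y

Recall that □ψ holds at a world iff ψ holds at every accessible world, and ◇ψ holds iff ψ holds at some accessible world.
Let φ = □(p ∨ q) → ◇p. Evaluate φ at each world:
  u (successors {y, z}): φ is true.
  v (successors {x}): φ is false.
  w (successors {z}): φ is false.
  x (successors {z}): φ is false.
  y (successors {v, x, z}): φ is true.
  z (successors ∅): φ is false.
For instance, at u:
  At u: □(p ∨ q) is true, ◇p is true, so □(p ∨ q) → ◇p is true.
    At u: □(p ∨ q) requires p ∨ q at every successor {y, z}.
      At y: p ∨ q is true.
      At z: p ∨ q is true.
    So □(p ∨ q) is true at u.
    At u: ◇p requires p at some successor in {y, z}.
      p holds at y, so ◇p is true at u.
Satisfying worlds: {u, y}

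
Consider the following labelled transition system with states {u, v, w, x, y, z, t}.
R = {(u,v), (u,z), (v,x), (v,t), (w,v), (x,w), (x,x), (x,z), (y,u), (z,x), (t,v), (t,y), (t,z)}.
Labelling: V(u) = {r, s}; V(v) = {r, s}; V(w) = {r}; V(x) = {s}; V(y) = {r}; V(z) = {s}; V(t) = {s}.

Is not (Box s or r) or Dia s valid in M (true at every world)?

Recall that Box ψ holds at a world iff ψ holds at every accessible world, and Dia ψ holds iff ψ holds at some accessible world.
Let φ = not (Box s or r) or Dia s. Evaluate φ at each world:
  u (successors {v, z}): φ is true.
  v (successors {x, t}): φ is true.
  w (successors {v}): φ is true.
  x (successors {w, x, z}): φ is true.
  y (successors {u}): φ is true.
  z (successors {x}): φ is true.
  t (successors {v, y, z}): φ is true.
For instance, at t:
  At t: not (Box s or r) is true, Dia s is true, so not (Box s or r) or Dia s is true.
    At t: Box s or r is false, so not (Box s or r) is true.
      At t: Box s is false, r is false, so Box s or r is false.
    At t: Dia s requires s at some successor in {v, y, z}.
      s holds at v, so Dia s is true at t.

Yes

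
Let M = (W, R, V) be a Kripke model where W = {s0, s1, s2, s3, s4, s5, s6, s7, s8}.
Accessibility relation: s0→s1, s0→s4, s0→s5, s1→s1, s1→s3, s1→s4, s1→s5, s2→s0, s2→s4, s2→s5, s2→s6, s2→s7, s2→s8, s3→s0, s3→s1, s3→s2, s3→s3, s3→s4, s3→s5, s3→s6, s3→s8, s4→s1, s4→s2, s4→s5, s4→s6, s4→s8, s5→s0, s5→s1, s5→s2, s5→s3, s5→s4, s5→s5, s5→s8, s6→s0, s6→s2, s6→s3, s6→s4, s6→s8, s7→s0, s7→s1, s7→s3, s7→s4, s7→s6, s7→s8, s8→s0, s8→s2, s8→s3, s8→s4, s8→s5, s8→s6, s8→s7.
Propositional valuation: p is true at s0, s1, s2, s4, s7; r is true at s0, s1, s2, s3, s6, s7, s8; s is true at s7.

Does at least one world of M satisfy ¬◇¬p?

Let φ = ¬◇¬p. Evaluate φ at each world:
  s0 (successors {s1, s4, s5}): φ is false.
  s1 (successors {s1, s3, s4, s5}): φ is false.
  s2 (successors {s0, s4, s5, s6, s7, s8}): φ is false.
  s3 (successors {s0, s1, s2, s3, s4, s5, s6, s8}): φ is false.
  s4 (successors {s1, s2, s5, s6, s8}): φ is false.
  s5 (successors {s0, s1, s2, s3, s4, s5, s8}): φ is false.
  s6 (successors {s0, s2, s3, s4, s8}): φ is false.
  s7 (successors {s0, s1, s3, s4, s6, s8}): φ is false.
  s8 (successors {s0, s2, s3, s4, s5, s6, s7}): φ is false.
For instance, at s7:
  At s7: ◇¬p is true, so ¬◇¬p is false.
    At s7: ◇¬p requires ¬p at some successor in {s0, s1, s3, s4, s6, s8}.
      ¬p holds at s3, so ◇¬p is true at s7.

No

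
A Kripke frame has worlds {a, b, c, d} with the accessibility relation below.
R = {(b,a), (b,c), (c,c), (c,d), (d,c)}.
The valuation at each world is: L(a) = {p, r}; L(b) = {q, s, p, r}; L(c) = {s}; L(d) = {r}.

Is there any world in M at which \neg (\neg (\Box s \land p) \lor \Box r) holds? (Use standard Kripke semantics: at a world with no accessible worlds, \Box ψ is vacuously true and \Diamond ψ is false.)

Let φ = \neg (\neg (\Box s \land p) \lor \Box r). Evaluate φ at each world:
  a (successors ∅): φ is false.
  b (successors {a, c}): φ is false.
  c (successors {c, d}): φ is false.
  d (successors {c}): φ is false.
For instance, at b:
  At b: \neg (\Box s \land p) \lor \Box r is true, so \neg (\neg (\Box s \land p) \lor \Box r) is false.
    At b: \neg (\Box s \land p) is true, \Box r is false, so \neg (\Box s \land p) \lor \Box r is true.
      At b: \Box s \land p is false, so \neg (\Box s \land p) is true.
      At b: \Box r requires r at every successor {a, c}.
        r fails at c, so \Box r is false at b.

No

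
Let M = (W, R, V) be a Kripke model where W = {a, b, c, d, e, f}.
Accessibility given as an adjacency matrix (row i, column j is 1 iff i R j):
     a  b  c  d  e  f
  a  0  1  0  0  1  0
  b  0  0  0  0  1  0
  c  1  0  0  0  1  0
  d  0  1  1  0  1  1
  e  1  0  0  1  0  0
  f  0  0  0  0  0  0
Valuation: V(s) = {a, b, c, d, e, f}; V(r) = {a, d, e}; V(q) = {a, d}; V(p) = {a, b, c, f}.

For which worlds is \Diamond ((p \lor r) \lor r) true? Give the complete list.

Let φ = \Diamond ((p \lor r) \lor r). Evaluate φ at each world:
  a (successors {b, e}): φ is true.
  b (successors {e}): φ is true.
  c (successors {a, e}): φ is true.
  d (successors {b, c, e, f}): φ is true.
  e (successors {a, d}): φ is true.
  f (successors ∅): φ is false.
For instance, at e:
  At e: \Diamond ((p \lor r) \lor r) requires (p \lor r) \lor r at some successor in {a, d}.
    (p \lor r) \lor r holds at a, so \Diamond ((p \lor r) \lor r) is true at e.
Satisfying worlds: {a, b, c, d, e}

a, b, c, d, e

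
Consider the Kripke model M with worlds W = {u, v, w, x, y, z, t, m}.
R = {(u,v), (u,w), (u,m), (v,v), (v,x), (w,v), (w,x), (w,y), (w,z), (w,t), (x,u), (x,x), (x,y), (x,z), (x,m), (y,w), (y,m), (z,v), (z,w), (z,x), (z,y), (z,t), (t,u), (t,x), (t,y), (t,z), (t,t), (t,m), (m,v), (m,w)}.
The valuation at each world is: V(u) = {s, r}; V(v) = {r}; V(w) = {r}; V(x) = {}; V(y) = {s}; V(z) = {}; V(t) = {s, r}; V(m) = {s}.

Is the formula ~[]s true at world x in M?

Yes

At x: []s is false, so ~[]s is true.
  At x: []s requires s at every successor {u, x, y, z, m}.
    s fails at x, so []s is false at x.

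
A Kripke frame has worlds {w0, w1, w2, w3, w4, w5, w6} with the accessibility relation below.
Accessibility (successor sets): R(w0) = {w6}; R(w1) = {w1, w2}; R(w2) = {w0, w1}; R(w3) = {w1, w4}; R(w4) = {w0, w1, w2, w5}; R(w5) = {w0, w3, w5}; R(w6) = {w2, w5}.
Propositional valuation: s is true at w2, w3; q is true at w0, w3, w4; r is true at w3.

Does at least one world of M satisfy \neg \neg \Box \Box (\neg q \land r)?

No

Let φ = \neg \neg \Box \Box (\neg q \land r). Evaluate φ at each world:
  w0 (successors {w6}): φ is false.
  w1 (successors {w1, w2}): φ is false.
  w2 (successors {w0, w1}): φ is false.
  w3 (successors {w1, w4}): φ is false.
  w4 (successors {w0, w1, w2, w5}): φ is false.
  w5 (successors {w0, w3, w5}): φ is false.
  w6 (successors {w2, w5}): φ is false.
For instance, at w3:
  At w3: \neg \Box \Box (\neg q \land r) is true, so \neg \neg \Box \Box (\neg q \land r) is false.
    At w3: \Box \Box (\neg q \land r) is false, so \neg \Box \Box (\neg q \land r) is true.
      At w3: \Box \Box (\neg q \land r) requires \Box (\neg q \land r) at every successor {w1, w4}.
        \Box (\neg q \land r) fails at w1, so \Box \Box (\neg q \land r) is false at w3.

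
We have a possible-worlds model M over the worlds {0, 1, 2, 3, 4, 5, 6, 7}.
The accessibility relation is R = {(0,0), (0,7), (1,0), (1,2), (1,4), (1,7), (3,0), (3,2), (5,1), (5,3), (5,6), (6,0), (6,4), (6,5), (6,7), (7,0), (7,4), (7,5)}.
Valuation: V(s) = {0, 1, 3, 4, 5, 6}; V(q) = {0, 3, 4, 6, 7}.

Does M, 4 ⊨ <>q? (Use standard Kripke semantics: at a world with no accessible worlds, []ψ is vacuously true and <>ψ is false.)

Recall that <>ψ holds at a world iff ψ holds at some accessible world.
At 4: no accessible worlds, so <>q is false.

No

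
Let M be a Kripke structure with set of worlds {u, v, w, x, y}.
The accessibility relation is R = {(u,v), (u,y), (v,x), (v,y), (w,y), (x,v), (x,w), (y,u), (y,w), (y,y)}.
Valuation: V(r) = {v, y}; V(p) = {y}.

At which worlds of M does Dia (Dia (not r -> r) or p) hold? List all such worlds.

u, v, w, x, y

Let φ = Dia (Dia (not r -> r) or p). Evaluate φ at each world:
  u (successors {v, y}): φ is true.
  v (successors {x, y}): φ is true.
  w (successors {y}): φ is true.
  x (successors {v, w}): φ is true.
  y (successors {u, w, y}): φ is true.
For instance, at u:
  At u: Dia (Dia (not r -> r) or p) requires Dia (not r -> r) or p at some successor in {v, y}.
    Dia (not r -> r) or p holds at v, so Dia (Dia (not r -> r) or p) is true at u.
      At v: Dia (not r -> r) is true, p is false, so Dia (not r -> r) or p is true.
Satisfying worlds: {u, v, w, x, y}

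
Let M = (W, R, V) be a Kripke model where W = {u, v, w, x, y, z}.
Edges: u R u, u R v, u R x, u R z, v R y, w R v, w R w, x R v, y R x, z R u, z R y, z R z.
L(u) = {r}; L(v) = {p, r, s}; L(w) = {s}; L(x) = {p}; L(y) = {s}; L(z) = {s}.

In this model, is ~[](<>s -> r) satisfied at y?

At y: [](<>s -> r) is false, so ~[](<>s -> r) is true.
  At y: [](<>s -> r) requires <>s -> r at every successor {x}.
    <>s -> r fails at x, so [](<>s -> r) is false at y.
      At x: <>s is true, r is false, so <>s -> r is false.

Yes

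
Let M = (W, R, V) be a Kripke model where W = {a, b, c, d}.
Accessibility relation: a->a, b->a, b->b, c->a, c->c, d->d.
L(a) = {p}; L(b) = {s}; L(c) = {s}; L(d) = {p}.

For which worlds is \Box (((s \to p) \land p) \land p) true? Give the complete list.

a, d

Recall that \Box ψ holds at a world iff ψ holds at every accessible world, and \Diamond ψ holds iff ψ holds at some accessible world.
Let φ = \Box (((s \to p) \land p) \land p). Evaluate φ at each world:
  a (successors {a}): φ is true.
  b (successors {a, b}): φ is false.
  c (successors {a, c}): φ is false.
  d (successors {d}): φ is true.
For instance, at a:
  At a: \Box (((s \to p) \land p) \land p) requires ((s \to p) \land p) \land p at every successor {a}.
    At a: ((s \to p) \land p) \land p is true.
  So \Box (((s \to p) \land p) \land p) is true at a.
Satisfying worlds: {a, d}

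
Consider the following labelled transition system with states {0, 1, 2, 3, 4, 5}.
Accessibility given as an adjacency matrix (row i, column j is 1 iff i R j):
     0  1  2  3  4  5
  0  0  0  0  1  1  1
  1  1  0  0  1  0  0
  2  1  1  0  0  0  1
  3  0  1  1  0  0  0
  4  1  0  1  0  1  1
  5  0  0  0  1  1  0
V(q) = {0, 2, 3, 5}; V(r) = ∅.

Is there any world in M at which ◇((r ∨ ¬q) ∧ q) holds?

No

Let φ = ◇((r ∨ ¬q) ∧ q). Evaluate φ at each world:
  0 (successors {3, 4, 5}): φ is false.
  1 (successors {0, 3}): φ is false.
  2 (successors {0, 1, 5}): φ is false.
  3 (successors {1, 2}): φ is false.
  4 (successors {0, 2, 4, 5}): φ is false.
  5 (successors {3, 4}): φ is false.
For instance, at 4:
  At 4: ◇((r ∨ ¬q) ∧ q) requires (r ∨ ¬q) ∧ q at some successor in {0, 2, 4, 5}.
    At 0: (r ∨ ¬q) ∧ q is false.
    At 2: (r ∨ ¬q) ∧ q is false.
    At 4: (r ∨ ¬q) ∧ q is false.
    At 5: (r ∨ ¬q) ∧ q is false.
  So ◇((r ∨ ¬q) ∧ q) is false at 4.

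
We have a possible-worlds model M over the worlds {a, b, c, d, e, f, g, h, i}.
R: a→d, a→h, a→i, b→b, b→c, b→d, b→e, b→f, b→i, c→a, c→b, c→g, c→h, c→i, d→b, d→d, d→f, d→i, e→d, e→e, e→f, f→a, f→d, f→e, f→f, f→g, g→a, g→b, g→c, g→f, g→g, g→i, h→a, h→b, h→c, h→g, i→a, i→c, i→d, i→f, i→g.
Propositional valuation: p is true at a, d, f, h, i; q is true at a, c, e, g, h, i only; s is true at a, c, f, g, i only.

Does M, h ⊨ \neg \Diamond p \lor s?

Recall that \Diamond ψ holds at a world iff ψ holds at some accessible world.
At h: \neg \Diamond p is false, s is false, so \neg \Diamond p \lor s is false.
  At h: \Diamond p is true, so \neg \Diamond p is false.
    At h: \Diamond p requires p at some successor in {a, b, c, g}.
      p holds at a, so \Diamond p is true at h.

No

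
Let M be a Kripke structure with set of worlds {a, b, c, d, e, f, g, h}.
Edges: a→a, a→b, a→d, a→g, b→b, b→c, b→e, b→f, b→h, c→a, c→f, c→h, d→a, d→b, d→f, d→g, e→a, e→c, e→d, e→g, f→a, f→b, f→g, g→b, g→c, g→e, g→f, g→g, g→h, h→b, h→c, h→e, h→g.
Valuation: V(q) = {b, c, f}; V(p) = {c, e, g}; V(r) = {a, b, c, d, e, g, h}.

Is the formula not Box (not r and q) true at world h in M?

Yes

At h: Box (not r and q) is false, so not Box (not r and q) is true.
  At h: Box (not r and q) requires not r and q at every successor {b, c, e, g}.
    not r and q fails at b, so Box (not r and q) is false at h.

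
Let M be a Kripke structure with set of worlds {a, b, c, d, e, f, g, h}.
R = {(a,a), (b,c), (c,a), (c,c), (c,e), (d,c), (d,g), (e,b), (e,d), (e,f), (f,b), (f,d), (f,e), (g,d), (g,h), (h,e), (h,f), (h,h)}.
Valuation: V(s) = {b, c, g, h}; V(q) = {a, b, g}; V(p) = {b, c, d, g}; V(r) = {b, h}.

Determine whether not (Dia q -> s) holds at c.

At c: Dia q -> s is true, so not (Dia q -> s) is false.
  At c: Dia q is true, s is true, so Dia q -> s is true.
    At c: Dia q requires q at some successor in {a, c, e}.
      q holds at a, so Dia q is true at c.

No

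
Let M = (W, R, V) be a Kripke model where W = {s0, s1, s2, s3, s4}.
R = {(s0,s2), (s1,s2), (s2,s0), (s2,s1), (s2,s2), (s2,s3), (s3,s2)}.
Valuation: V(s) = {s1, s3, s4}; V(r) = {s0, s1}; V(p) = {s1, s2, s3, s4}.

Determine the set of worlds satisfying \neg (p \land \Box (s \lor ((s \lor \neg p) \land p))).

s0, s1, s2, s3

Let φ = \neg (p \land \Box (s \lor ((s \lor \neg p) \land p))). Evaluate φ at each world:
  s0 (successors {s2}): φ is true.
  s1 (successors {s2}): φ is true.
  s2 (successors {s0, s1, s2, s3}): φ is true.
  s3 (successors {s2}): φ is true.
  s4 (successors ∅): φ is false.
For instance, at s2:
  At s2: p \land \Box (s \lor ((s \lor \neg p) \land p)) is false, so \neg (p \land \Box (s \lor ((s \lor \neg p) \land p))) is true.
    At s2: p is true, \Box (s \lor ((s \lor \neg p) \land p)) is false, so p \land \Box (s \lor ((s \lor \neg p) \land p)) is false.
      At s2: \Box (s \lor ((s \lor \neg p) \land p)) requires s \lor ((s \lor \neg p) \land p) at every successor {s0, s1, s2, s3}.
        s \lor ((s \lor \neg p) \land p) fails at s0, so \Box (s \lor ((s \lor \neg p) \land p)) is false at s2.
Satisfying worlds: {s0, s1, s2, s3}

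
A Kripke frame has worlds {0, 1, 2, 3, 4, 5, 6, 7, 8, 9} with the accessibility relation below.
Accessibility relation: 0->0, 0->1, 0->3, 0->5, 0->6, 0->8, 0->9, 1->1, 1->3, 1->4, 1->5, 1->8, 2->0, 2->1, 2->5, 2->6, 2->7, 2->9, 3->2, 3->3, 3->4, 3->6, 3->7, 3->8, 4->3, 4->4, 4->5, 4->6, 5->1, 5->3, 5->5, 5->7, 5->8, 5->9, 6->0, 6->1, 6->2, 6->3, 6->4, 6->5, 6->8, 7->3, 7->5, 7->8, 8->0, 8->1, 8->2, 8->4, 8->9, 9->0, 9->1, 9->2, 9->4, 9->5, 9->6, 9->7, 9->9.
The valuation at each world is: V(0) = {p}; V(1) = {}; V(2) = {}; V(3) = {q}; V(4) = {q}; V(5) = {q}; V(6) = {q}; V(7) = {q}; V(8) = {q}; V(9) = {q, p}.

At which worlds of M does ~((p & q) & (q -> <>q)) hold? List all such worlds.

0, 1, 2, 3, 4, 5, 6, 7, 8

Let φ = ~((p & q) & (q -> <>q)). Evaluate φ at each world:
  0 (successors {0, 1, 3, 5, 6, 8, 9}): φ is true.
  1 (successors {1, 3, 4, 5, 8}): φ is true.
  2 (successors {0, 1, 5, 6, 7, 9}): φ is true.
  3 (successors {2, 3, 4, 6, 7, 8}): φ is true.
  4 (successors {3, 4, 5, 6}): φ is true.
  5 (successors {1, 3, 5, 7, 8, 9}): φ is true.
  6 (successors {0, 1, 2, 3, 4, 5, 8}): φ is true.
  7 (successors {3, 5, 8}): φ is true.
  8 (successors {0, 1, 2, 4, 9}): φ is true.
  9 (successors {0, 1, 2, 4, 5, 6, 7, 9}): φ is false.
For instance, at 3:
  At 3: (p & q) & (q -> <>q) is false, so ~((p & q) & (q -> <>q)) is true.
    At 3: p & q is false, q -> <>q is true, so (p & q) & (q -> <>q) is false.
      At 3: q is true, <>q is true, so q -> <>q is true.
Satisfying worlds: {0, 1, 2, 3, 4, 5, 6, 7, 8}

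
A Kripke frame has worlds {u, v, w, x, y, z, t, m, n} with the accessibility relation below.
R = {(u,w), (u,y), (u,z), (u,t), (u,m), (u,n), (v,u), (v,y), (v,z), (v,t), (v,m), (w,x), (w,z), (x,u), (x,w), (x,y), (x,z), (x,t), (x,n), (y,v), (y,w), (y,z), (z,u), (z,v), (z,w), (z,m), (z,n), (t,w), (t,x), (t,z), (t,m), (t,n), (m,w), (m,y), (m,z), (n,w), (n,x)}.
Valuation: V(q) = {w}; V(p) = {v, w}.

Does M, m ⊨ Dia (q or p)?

Recall that Dia ψ holds at a world iff ψ holds at some accessible world.
At m: Dia (q or p) requires q or p at some successor in {w, y, z}.
  q or p holds at w, so Dia (q or p) is true at m.

Yes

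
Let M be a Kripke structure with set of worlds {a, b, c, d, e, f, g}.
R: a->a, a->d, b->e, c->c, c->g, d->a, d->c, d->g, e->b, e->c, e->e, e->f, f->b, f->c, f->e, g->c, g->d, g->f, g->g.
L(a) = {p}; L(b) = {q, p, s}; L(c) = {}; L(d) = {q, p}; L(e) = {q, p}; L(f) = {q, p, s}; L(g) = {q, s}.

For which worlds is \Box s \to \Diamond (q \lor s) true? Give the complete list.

a, b, c, d, e, f, g

Recall that \Box ψ holds at a world iff ψ holds at every accessible world, and \Diamond ψ holds iff ψ holds at some accessible world.
Let φ = \Box s \to \Diamond (q \lor s). Evaluate φ at each world:
  a (successors {a, d}): φ is true.
  b (successors {e}): φ is true.
  c (successors {c, g}): φ is true.
  d (successors {a, c, g}): φ is true.
  e (successors {b, c, e, f}): φ is true.
  f (successors {b, c, e}): φ is true.
  g (successors {c, d, f, g}): φ is true.
For instance, at c:
  At c: \Box s is false, \Diamond (q \lor s) is true, so \Box s \to \Diamond (q \lor s) is true.
    At c: \Box s requires s at every successor {c, g}.
      s fails at c, so \Box s is false at c.
    At c: \Diamond (q \lor s) requires q \lor s at some successor in {c, g}.
      q \lor s holds at g, so \Diamond (q \lor s) is true at c.
Satisfying worlds: {a, b, c, d, e, f, g}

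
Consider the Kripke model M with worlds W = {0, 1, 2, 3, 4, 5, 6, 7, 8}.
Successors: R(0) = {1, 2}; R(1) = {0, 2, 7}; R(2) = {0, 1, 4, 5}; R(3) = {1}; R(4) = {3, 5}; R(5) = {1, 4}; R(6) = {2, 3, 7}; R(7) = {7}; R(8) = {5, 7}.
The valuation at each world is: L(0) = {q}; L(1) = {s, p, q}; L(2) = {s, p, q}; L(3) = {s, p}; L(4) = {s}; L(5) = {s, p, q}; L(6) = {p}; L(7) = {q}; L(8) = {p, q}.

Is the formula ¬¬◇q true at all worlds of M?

Yes

Recall that ◇ψ holds at a world iff ψ holds at some accessible world.
Let φ = ¬¬◇q. Evaluate φ at each world:
  0 (successors {1, 2}): φ is true.
  1 (successors {0, 2, 7}): φ is true.
  2 (successors {0, 1, 4, 5}): φ is true.
  3 (successors {1}): φ is true.
  4 (successors {3, 5}): φ is true.
  5 (successors {1, 4}): φ is true.
  6 (successors {2, 3, 7}): φ is true.
  7 (successors {7}): φ is true.
  8 (successors {5, 7}): φ is true.
For instance, at 0:
  At 0: ¬◇q is false, so ¬¬◇q is true.
    At 0: ◇q is true, so ¬◇q is false.
      At 0: ◇q requires q at some successor in {1, 2}.
        q holds at 1, so ◇q is true at 0.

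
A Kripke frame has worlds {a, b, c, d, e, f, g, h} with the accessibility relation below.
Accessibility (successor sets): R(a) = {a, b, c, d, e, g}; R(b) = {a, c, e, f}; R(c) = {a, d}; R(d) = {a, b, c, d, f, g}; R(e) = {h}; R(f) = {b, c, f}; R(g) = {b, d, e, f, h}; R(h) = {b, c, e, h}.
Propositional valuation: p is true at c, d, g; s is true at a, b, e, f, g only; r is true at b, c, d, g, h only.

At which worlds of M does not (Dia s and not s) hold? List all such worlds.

Recall that Dia ψ holds at a world iff ψ holds at some accessible world.
Let φ = not (Dia s and not s). Evaluate φ at each world:
  a (successors {a, b, c, d, e, g}): φ is true.
  b (successors {a, c, e, f}): φ is true.
  c (successors {a, d}): φ is false.
  d (successors {a, b, c, d, f, g}): φ is false.
  e (successors {h}): φ is true.
  f (successors {b, c, f}): φ is true.
  g (successors {b, d, e, f, h}): φ is true.
  h (successors {b, c, e, h}): φ is false.
For instance, at h:
  At h: Dia s and not s is true, so not (Dia s and not s) is false.
    At h: Dia s is true, not s is true, so Dia s and not s is true.
      At h: Dia s requires s at some successor in {b, c, e, h}.
        s holds at b, so Dia s is true at h.
Satisfying worlds: {a, b, e, f, g}

a, b, e, f, g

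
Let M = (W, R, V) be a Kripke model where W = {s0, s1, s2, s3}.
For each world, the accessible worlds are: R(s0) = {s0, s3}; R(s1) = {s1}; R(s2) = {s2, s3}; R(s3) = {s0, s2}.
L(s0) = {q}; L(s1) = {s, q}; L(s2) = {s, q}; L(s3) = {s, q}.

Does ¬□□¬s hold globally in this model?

Yes

Recall that □ψ holds at a world iff ψ holds at every accessible world, and ◇ψ holds iff ψ holds at some accessible world.
Let φ = ¬□□¬s. Evaluate φ at each world:
  s0 (successors {s0, s3}): φ is true.
  s1 (successors {s1}): φ is true.
  s2 (successors {s2, s3}): φ is true.
  s3 (successors {s0, s2}): φ is true.
For instance, at s2:
  At s2: □□¬s is false, so ¬□□¬s is true.
    At s2: □□¬s requires □¬s at every successor {s2, s3}.
      □¬s fails at s2, so □□¬s is false at s2.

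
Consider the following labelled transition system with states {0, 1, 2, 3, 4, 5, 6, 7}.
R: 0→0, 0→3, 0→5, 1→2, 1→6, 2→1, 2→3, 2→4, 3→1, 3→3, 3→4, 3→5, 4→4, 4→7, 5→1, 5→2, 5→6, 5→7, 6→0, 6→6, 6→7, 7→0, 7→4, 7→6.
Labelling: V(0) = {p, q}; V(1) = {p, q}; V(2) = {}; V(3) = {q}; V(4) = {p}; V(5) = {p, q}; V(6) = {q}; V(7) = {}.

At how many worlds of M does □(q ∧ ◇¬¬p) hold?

1

Recall that □ψ holds at a world iff ψ holds at every accessible world, and ◇ψ holds iff ψ holds at some accessible world.
Let φ = □(q ∧ ◇¬¬p). Evaluate φ at each world:
  0 (successors {0, 3, 5}): φ is true.
  1 (successors {2, 6}): φ is false.
  2 (successors {1, 3, 4}): φ is false.
  3 (successors {1, 3, 4, 5}): φ is false.
  4 (successors {4, 7}): φ is false.
  5 (successors {1, 2, 6, 7}): φ is false.
  6 (successors {0, 6, 7}): φ is false.
  7 (successors {0, 4, 6}): φ is false.
For instance, at 1:
  At 1: □(q ∧ ◇¬¬p) requires q ∧ ◇¬¬p at every successor {2, 6}.
    q ∧ ◇¬¬p fails at 2, so □(q ∧ ◇¬¬p) is false at 1.
      At 2: q is false, ◇¬¬p is true, so q ∧ ◇¬¬p is false.
Satisfying worlds: {0}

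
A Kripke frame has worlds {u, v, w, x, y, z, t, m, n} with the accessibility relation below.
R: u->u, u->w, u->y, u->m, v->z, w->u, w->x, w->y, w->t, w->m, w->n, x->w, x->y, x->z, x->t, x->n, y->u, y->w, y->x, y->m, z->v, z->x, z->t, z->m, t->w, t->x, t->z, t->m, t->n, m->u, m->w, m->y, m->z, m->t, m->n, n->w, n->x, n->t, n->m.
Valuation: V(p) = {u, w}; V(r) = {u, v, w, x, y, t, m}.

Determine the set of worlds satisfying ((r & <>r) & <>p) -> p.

u, v, w, z, n

Let φ = ((r & <>r) & <>p) -> p. Evaluate φ at each world:
  u (successors {u, w, y, m}): φ is true.
  v (successors {z}): φ is true.
  w (successors {u, x, y, t, m, n}): φ is true.
  x (successors {w, y, z, t, n}): φ is false.
  y (successors {u, w, x, m}): φ is false.
  z (successors {v, x, t, m}): φ is true.
  t (successors {w, x, z, m, n}): φ is false.
  m (successors {u, w, y, z, t, n}): φ is false.
  n (successors {w, x, t, m}): φ is true.
For instance, at y:
  At y: (r & <>r) & <>p is true, p is false, so ((r & <>r) & <>p) -> p is false.
    At y: r & <>r is true, <>p is true, so (r & <>r) & <>p is true.
      At y: r is true, <>r is true, so r & <>r is true.
      At y: <>p requires p at some successor in {u, w, x, m}.
        p holds at u, so <>p is true at y.
Satisfying worlds: {u, v, w, z, n}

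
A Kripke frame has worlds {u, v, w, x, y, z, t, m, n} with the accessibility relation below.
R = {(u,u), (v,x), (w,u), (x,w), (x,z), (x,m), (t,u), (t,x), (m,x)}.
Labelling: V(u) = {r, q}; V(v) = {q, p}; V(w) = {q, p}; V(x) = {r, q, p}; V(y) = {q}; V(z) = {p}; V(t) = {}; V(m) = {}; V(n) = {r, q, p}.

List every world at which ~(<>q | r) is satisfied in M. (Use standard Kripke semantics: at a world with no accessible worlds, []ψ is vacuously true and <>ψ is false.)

y, z

Let φ = ~(<>q | r). Evaluate φ at each world:
  u (successors {u}): φ is false.
  v (successors {x}): φ is false.
  w (successors {u}): φ is false.
  x (successors {w, z, m}): φ is false.
  y (successors ∅): φ is true.
  z (successors ∅): φ is true.
  t (successors {u, x}): φ is false.
  m (successors {x}): φ is false.
  n (successors ∅): φ is false.
For instance, at t:
  At t: <>q | r is true, so ~(<>q | r) is false.
    At t: <>q is true, r is false, so <>q | r is true.
      At t: <>q requires q at some successor in {u, x}.
        q holds at u, so <>q is true at t.
Satisfying worlds: {y, z}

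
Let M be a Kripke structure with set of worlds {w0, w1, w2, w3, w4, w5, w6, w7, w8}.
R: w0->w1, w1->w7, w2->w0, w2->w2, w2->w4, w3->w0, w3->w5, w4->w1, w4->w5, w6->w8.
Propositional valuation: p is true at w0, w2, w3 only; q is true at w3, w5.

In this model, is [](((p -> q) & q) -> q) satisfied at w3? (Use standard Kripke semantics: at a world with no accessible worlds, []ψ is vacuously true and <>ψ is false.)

At w3: [](((p -> q) & q) -> q) requires ((p -> q) & q) -> q at every successor {w0, w5}.
  At w0: ((p -> q) & q) -> q is true.
  At w5: ((p -> q) & q) -> q is true.
So [](((p -> q) & q) -> q) is true at w3.

Yes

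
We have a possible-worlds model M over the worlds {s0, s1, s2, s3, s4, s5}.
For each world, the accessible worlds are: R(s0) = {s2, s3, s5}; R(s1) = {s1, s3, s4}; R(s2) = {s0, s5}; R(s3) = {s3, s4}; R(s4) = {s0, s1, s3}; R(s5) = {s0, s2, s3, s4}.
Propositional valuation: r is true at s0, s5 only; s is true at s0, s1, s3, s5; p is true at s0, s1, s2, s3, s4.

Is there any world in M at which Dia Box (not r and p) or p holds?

Let φ = Dia Box (not r and p) or p. Evaluate φ at each world:
  s0 (successors {s2, s3, s5}): φ is true.
  s1 (successors {s1, s3, s4}): φ is true.
  s2 (successors {s0, s5}): φ is true.
  s3 (successors {s3, s4}): φ is true.
  s4 (successors {s0, s1, s3}): φ is true.
  s5 (successors {s0, s2, s3, s4}): φ is true.
Detail at s0 (witness):
  At s0: Dia Box (not r and p) is true, p is true, so Dia Box (not r and p) or p is true.
    At s0: Dia Box (not r and p) requires Box (not r and p) at some successor in {s2, s3, s5}.
      Box (not r and p) holds at s3, so Dia Box (not r and p) is true at s0.

Yes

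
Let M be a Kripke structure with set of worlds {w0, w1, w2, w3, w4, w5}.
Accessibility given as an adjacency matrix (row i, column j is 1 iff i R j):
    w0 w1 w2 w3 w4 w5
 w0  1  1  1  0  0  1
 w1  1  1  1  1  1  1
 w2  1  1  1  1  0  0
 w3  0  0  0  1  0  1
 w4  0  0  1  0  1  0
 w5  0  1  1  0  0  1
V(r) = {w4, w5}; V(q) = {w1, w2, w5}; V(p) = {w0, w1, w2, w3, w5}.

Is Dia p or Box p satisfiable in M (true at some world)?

Recall that Box ψ holds at a world iff ψ holds at every accessible world, and Dia ψ holds iff ψ holds at some accessible world.
Let φ = Dia p or Box p. Evaluate φ at each world:
  w0 (successors {w0, w1, w2, w5}): φ is true.
  w1 (successors {w0, w1, w2, w3, w4, w5}): φ is true.
  w2 (successors {w0, w1, w2, w3}): φ is true.
  w3 (successors {w3, w5}): φ is true.
  w4 (successors {w2, w4}): φ is true.
  w5 (successors {w1, w2, w5}): φ is true.
Detail at w0 (witness):
  At w0: Dia p is true, Box p is true, so Dia p or Box p is true.
    At w0: Dia p requires p at some successor in {w0, w1, w2, w5}.
      p holds at w0, so Dia p is true at w0.
    At w0: Box p requires p at every successor {w0, w1, w2, w5}.
      At w0: p is true.
      At w1: p is true.
      At w2: p is true.
      At w5: p is true.
    So Box p is true at w0.

Yes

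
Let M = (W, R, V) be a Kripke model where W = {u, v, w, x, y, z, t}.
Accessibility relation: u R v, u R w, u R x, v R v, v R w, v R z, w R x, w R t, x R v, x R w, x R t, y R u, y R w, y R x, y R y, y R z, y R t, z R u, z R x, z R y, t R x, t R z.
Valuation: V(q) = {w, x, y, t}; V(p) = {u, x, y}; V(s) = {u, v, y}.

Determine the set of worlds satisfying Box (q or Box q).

Recall that Box ψ holds at a world iff ψ holds at every accessible world, and Dia ψ holds iff ψ holds at some accessible world.
Let φ = Box (q or Box q). Evaluate φ at each world:
  u (successors {v, w, x}): φ is false.
  v (successors {v, w, z}): φ is false.
  w (successors {x, t}): φ is true.
  x (successors {v, w, t}): φ is false.
  y (successors {u, w, x, y, z, t}): φ is false.
  z (successors {u, x, y}): φ is false.
  t (successors {x, z}): φ is false.
For instance, at z:
  At z: Box (q or Box q) requires q or Box q at every successor {u, x, y}.
    q or Box q fails at u, so Box (q or Box q) is false at z.
      At u: q is false, Box q is false, so q or Box q is false.
Satisfying worlds: {w}

w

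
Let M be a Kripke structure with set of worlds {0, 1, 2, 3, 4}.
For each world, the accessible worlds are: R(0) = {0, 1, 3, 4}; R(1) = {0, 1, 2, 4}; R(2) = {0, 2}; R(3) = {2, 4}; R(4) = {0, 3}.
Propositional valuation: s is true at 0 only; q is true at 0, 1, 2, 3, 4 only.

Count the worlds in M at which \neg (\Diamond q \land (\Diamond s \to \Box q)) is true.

0

Let φ = \neg (\Diamond q \land (\Diamond s \to \Box q)). Evaluate φ at each world:
  0 (successors {0, 1, 3, 4}): φ is false.
  1 (successors {0, 1, 2, 4}): φ is false.
  2 (successors {0, 2}): φ is false.
  3 (successors {2, 4}): φ is false.
  4 (successors {0, 3}): φ is false.
For instance, at 4:
  At 4: \Diamond q \land (\Diamond s \to \Box q) is true, so \neg (\Diamond q \land (\Diamond s \to \Box q)) is false.
    At 4: \Diamond q is true, \Diamond s \to \Box q is true, so \Diamond q \land (\Diamond s \to \Box q) is true.
      At 4: \Diamond q requires q at some successor in {0, 3}.
        q holds at 0, so \Diamond q is true at 4.
      At 4: \Diamond s is true, \Box q is true, so \Diamond s \to \Box q is true.
Satisfying worlds: none.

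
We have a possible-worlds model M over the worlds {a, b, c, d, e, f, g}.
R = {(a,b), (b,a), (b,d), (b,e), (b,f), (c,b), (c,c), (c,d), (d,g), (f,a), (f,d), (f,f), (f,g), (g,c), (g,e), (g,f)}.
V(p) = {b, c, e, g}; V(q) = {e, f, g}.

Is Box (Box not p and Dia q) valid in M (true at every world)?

Let φ = Box (Box not p and Dia q). Evaluate φ at each world:
  a (successors {b}): φ is false.
  b (successors {a, d, e, f}): φ is false.
  c (successors {b, c, d}): φ is false.
  d (successors {g}): φ is false.
  e (successors ∅): φ is true.
  f (successors {a, d, f, g}): φ is false.
  g (successors {c, e, f}): φ is false.
Detail at a (counterexample):
  At a: Box (Box not p and Dia q) requires Box not p and Dia q at every successor {b}.
    Box not p and Dia q fails at b, so Box (Box not p and Dia q) is false at a.
      At b: Box not p is false, Dia q is true, so Box not p and Dia q is false.

No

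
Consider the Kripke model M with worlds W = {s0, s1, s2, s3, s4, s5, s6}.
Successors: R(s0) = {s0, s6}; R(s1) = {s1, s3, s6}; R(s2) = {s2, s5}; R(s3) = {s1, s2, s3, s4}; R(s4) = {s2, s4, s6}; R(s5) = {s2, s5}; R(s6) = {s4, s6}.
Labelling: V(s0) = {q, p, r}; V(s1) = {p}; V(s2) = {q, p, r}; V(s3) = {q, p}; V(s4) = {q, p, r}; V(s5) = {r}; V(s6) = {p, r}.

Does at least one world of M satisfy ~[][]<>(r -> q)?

No

Recall that []ψ holds at a world iff ψ holds at every accessible world, and <>ψ holds iff ψ holds at some accessible world.
Let φ = ~[][]<>(r -> q). Evaluate φ at each world:
  s0 (successors {s0, s6}): φ is false.
  s1 (successors {s1, s3, s6}): φ is false.
  s2 (successors {s2, s5}): φ is false.
  s3 (successors {s1, s2, s3, s4}): φ is false.
  s4 (successors {s2, s4, s6}): φ is false.
  s5 (successors {s2, s5}): φ is false.
  s6 (successors {s4, s6}): φ is false.
For instance, at s5:
  At s5: [][]<>(r -> q) is true, so ~[][]<>(r -> q) is false.
    At s5: [][]<>(r -> q) requires []<>(r -> q) at every successor {s2, s5}.
      At s2: []<>(r -> q) is true.
      At s5: []<>(r -> q) is true.
    So [][]<>(r -> q) is true at s5.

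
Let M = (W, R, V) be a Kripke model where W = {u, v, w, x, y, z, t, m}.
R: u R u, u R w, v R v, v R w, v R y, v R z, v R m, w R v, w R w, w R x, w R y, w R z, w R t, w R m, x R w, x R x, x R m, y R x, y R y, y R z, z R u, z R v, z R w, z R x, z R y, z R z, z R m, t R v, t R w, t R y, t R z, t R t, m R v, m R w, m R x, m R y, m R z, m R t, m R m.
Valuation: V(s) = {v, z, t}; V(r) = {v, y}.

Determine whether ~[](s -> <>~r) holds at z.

No

At z: [](s -> <>~r) is true, so ~[](s -> <>~r) is false.
  At z: [](s -> <>~r) requires s -> <>~r at every successor {u, v, w, x, y, z, m}.
    At u: s -> <>~r is true.
    At v: s -> <>~r is true.
    At w: s -> <>~r is true.
    At x: s -> <>~r is true.
    At y: s -> <>~r is true.
    At z: s -> <>~r is true.
    At m: s -> <>~r is true.
  So [](s -> <>~r) is true at z.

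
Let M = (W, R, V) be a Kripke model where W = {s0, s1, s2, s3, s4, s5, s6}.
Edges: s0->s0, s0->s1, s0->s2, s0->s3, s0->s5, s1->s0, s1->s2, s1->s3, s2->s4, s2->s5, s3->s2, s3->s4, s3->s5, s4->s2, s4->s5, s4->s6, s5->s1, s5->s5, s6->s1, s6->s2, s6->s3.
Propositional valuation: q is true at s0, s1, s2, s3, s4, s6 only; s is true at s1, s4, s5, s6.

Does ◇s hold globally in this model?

Recall that ◇ψ holds at a world iff ψ holds at some accessible world.
Let φ = ◇s. Evaluate φ at each world:
  s0 (successors {s0, s1, s2, s3, s5}): φ is true.
  s1 (successors {s0, s2, s3}): φ is false.
  s2 (successors {s4, s5}): φ is true.
  s3 (successors {s2, s4, s5}): φ is true.
  s4 (successors {s2, s5, s6}): φ is true.
  s5 (successors {s1, s5}): φ is true.
  s6 (successors {s1, s2, s3}): φ is true.
Detail at s1 (counterexample):
  At s1: ◇s requires s at some successor in {s0, s2, s3}.
    At s0: s is false.
    At s2: s is false.
    At s3: s is false.
  So ◇s is false at s1.

No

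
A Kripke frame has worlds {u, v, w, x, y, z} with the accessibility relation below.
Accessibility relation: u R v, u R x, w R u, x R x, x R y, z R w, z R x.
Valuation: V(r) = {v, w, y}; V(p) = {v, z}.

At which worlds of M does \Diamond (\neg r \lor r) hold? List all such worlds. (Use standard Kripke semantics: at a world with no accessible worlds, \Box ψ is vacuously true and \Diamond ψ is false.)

Let φ = \Diamond (\neg r \lor r). Evaluate φ at each world:
  u (successors {v, x}): φ is true.
  v (successors ∅): φ is false.
  w (successors {u}): φ is true.
  x (successors {x, y}): φ is true.
  y (successors ∅): φ is false.
  z (successors {w, x}): φ is true.
For instance, at z:
  At z: \Diamond (\neg r \lor r) requires \neg r \lor r at some successor in {w, x}.
    \neg r \lor r holds at w, so \Diamond (\neg r \lor r) is true at z.
Satisfying worlds: {u, w, x, z}

u, w, x, z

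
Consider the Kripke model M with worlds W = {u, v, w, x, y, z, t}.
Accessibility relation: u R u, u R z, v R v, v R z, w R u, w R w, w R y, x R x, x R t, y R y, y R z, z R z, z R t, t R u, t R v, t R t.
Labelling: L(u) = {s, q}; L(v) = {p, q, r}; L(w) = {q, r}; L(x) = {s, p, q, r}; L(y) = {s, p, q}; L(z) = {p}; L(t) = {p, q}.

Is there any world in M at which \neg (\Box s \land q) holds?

Yes

Recall that \Box ψ holds at a world iff ψ holds at every accessible world, and \Diamond ψ holds iff ψ holds at some accessible world.
Let φ = \neg (\Box s \land q). Evaluate φ at each world:
  u (successors {u, z}): φ is true.
  v (successors {v, z}): φ is true.
  w (successors {u, w, y}): φ is true.
  x (successors {x, t}): φ is true.
  y (successors {y, z}): φ is true.
  z (successors {z, t}): φ is true.
  t (successors {u, v, t}): φ is true.
Detail at u (witness):
  At u: \Box s \land q is false, so \neg (\Box s \land q) is true.
    At u: \Box s is false, q is true, so \Box s \land q is false.
      At u: \Box s requires s at every successor {u, z}.
        s fails at z, so \Box s is false at u.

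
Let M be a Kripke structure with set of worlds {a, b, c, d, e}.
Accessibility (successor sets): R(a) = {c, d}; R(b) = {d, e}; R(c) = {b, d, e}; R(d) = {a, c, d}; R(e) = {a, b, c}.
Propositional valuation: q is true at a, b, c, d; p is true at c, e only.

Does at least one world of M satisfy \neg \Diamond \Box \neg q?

Yes

Let φ = \neg \Diamond \Box \neg q. Evaluate φ at each world:
  a (successors {c, d}): φ is true.
  b (successors {d, e}): φ is true.
  c (successors {b, d, e}): φ is true.
  d (successors {a, c, d}): φ is true.
  e (successors {a, b, c}): φ is true.
Detail at a (witness):
  At a: \Diamond \Box \neg q is false, so \neg \Diamond \Box \neg q is true.
    At a: \Diamond \Box \neg q requires \Box \neg q at some successor in {c, d}.
      At c: \Box \neg q is false.
      At d: \Box \neg q is false.
    So \Diamond \Box \neg q is false at a.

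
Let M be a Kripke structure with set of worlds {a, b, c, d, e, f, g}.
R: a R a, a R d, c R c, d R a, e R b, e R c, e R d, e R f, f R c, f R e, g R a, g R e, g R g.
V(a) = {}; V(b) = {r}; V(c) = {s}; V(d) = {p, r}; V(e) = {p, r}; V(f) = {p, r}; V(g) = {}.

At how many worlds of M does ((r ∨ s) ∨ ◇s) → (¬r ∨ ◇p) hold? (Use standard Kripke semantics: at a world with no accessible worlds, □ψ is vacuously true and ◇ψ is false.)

Let φ = ((r ∨ s) ∨ ◇s) → (¬r ∨ ◇p). Evaluate φ at each world:
  a (successors {a, d}): φ is true.
  b (successors ∅): φ is false.
  c (successors {c}): φ is true.
  d (successors {a}): φ is false.
  e (successors {b, c, d, f}): φ is true.
  f (successors {c, e}): φ is true.
  g (successors {a, e, g}): φ is true.
For instance, at e:
  At e: (r ∨ s) ∨ ◇s is true, ¬r ∨ ◇p is true, so ((r ∨ s) ∨ ◇s) → (¬r ∨ ◇p) is true.
    At e: r ∨ s is true, ◇s is true, so (r ∨ s) ∨ ◇s is true.
      At e: ◇s requires s at some successor in {b, c, d, f}.
        s holds at c, so ◇s is true at e.
    At e: ¬r is false, ◇p is true, so ¬r ∨ ◇p is true.
      At e: ◇p requires p at some successor in {b, c, d, f}.
        p holds at d, so ◇p is true at e.
Satisfying worlds: {a, c, e, f, g}

5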